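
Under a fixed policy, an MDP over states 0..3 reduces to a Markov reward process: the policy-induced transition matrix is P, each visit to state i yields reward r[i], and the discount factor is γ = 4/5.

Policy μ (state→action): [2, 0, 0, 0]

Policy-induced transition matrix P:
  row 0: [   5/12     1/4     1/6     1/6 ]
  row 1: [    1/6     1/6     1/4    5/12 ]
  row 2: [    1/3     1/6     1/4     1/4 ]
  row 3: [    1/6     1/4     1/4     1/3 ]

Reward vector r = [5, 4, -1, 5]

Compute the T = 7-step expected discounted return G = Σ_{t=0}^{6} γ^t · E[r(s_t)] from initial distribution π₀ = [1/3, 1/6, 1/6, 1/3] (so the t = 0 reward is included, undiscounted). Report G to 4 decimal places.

G = 13.9553

t=0: π = [0.3333, 0.1667, 0.1667, 0.3333], E[r] = 3.8333, γ^t·E[r] = 3.833333, running G = 3.833333
t=1: π = [0.2778, 0.2222, 0.2222, 0.2778], E[r] = 3.4444, γ^t·E[r] = 2.755556, running G = 6.588889
t=2: π = [0.2731, 0.2130, 0.2269, 0.2870], E[r] = 3.4259, γ^t·E[r] = 2.192593, running G = 8.781481
t=3: π = [0.2728, 0.2133, 0.2272, 0.2867], E[r] = 3.4232, γ^t·E[r] = 1.752691, running G = 10.534173
t=4: π = [0.2727, 0.2133, 0.2273, 0.2867], E[r] = 3.4231, γ^t·E[r] = 1.402100, running G = 11.936273
t=5: π = [0.2727, 0.2133, 0.2273, 0.2867], E[r] = 3.4231, γ^t·E[r] = 1.121674, running G = 13.057947
t=6: π = [0.2727, 0.2133, 0.2273, 0.2867], E[r] = 3.4231, γ^t·E[r] = 0.897339, running G = 13.955287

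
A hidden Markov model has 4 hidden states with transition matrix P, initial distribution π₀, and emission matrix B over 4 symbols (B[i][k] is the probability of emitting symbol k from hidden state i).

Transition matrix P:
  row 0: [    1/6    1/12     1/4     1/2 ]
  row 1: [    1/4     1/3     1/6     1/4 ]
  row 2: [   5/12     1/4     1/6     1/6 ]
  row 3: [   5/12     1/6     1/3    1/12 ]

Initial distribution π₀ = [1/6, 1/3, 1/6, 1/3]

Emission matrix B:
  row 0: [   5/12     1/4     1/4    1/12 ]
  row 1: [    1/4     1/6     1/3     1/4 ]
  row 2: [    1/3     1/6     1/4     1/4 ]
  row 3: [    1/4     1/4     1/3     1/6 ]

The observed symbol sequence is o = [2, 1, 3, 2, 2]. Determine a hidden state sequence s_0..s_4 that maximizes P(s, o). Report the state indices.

t=0: δ = [4.167e-02, 1.111e-01, 4.167e-02, 1.111e-01]  (obs o_0=2)
t=1: δ = [1.157e-02, 6.173e-03, 6.173e-03, 6.944e-03]  ψ = [3, 1, 3, 1]  (obs o_1=1)
t=2: δ = [2.411e-04, 5.144e-04, 7.234e-04, 9.645e-04]  ψ = [3, 1, 0, 0]  (obs o_2=3)
t=3: δ = [1.005e-04, 6.028e-05, 8.038e-05, 4.287e-05]  ψ = [3, 2, 3, 1]  (obs o_3=2)
t=4: δ = [8.372e-06, 6.698e-06, 6.279e-06, 1.674e-05]  ψ = [2, 1, 0, 0]  (obs o_4=2)
backtrack: best end state = 3; path = [3, 0, 3, 0, 3]

path = [3, 0, 3, 0, 3]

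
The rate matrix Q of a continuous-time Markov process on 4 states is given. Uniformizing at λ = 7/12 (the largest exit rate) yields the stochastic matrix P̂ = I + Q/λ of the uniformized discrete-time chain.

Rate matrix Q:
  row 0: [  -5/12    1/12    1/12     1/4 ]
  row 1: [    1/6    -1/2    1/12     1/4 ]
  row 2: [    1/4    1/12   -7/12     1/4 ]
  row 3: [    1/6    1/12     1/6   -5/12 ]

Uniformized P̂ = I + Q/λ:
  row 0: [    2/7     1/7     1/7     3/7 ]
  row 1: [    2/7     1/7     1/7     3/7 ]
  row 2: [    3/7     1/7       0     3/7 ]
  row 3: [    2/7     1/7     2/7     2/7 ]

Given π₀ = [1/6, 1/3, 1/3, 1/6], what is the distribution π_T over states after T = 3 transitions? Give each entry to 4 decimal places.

π = [0.3120, 0.1429, 0.1696, 0.3756]

t=0: π = [0.1667, 0.3333, 0.3333, 0.1667]
t=1: π = [0.3333, 0.1429, 0.1190, 0.4048]
t=2: π = [0.3027, 0.1429, 0.1837, 0.3707]
t=3: π = [0.3120, 0.1429, 0.1696, 0.3756]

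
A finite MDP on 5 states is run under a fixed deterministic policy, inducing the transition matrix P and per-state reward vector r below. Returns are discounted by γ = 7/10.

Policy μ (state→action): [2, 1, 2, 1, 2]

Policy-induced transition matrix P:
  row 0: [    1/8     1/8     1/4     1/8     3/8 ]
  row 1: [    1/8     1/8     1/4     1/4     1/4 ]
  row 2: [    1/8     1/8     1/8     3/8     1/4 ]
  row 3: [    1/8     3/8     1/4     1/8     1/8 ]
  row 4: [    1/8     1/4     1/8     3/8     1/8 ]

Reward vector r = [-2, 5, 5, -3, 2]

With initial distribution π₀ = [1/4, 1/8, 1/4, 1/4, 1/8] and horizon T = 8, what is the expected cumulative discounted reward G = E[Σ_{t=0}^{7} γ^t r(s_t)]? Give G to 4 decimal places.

G = 4.0612

t=0: π = [0.2500, 0.1250, 0.2500, 0.2500, 0.1250], E[r] = 0.8750, γ^t·E[r] = 0.875000, running G = 0.875000
t=1: π = [0.1250, 0.2031, 0.2031, 0.2344, 0.2344], E[r] = 1.5469, γ^t·E[r] = 1.082813, running G = 1.957813
t=2: π = [0.1250, 0.2129, 0.1953, 0.2598, 0.2070], E[r] = 1.4258, γ^t·E[r] = 0.698633, running G = 2.656445
t=3: π = [0.1250, 0.2158, 0.1997, 0.2522, 0.2073], E[r] = 1.4856, γ^t·E[r] = 0.509559, running G = 3.166005
t=4: π = [0.1250, 0.2140, 0.1991, 0.2537, 0.2082], E[r] = 1.4706, γ^t·E[r] = 0.353101, running G = 3.519106
t=5: π = [0.1250, 0.2145, 0.1991, 0.2536, 0.2079], E[r] = 1.4727, γ^t·E[r] = 0.247525, running G = 3.766631
t=6: π = [0.1250, 0.2144, 0.1991, 0.2535, 0.2079], E[r] = 1.4728, γ^t·E[r] = 0.173271, running G = 3.939901
t=7: π = [0.1250, 0.2144, 0.1991, 0.2536, 0.2079], E[r] = 1.4727, γ^t·E[r] = 0.121280, running G = 4.061181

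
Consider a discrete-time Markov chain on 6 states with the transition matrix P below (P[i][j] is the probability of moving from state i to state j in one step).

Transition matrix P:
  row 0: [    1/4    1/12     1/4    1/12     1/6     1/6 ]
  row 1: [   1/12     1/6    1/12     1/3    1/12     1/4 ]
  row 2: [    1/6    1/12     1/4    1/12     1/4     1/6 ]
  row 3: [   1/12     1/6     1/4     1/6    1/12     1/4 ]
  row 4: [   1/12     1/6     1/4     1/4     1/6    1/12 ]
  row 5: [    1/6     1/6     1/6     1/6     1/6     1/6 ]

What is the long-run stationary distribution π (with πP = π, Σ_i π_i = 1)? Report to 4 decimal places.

Balance equations π_j = Σ_i π_i·P[i][j]:
  π_0 = 1/4·π_0 + 1/12·π_1 + 1/6·π_2 + 1/12·π_3 + 1/12·π_4 + 1/6·π_5
  π_1 = 1/12·π_0 + 1/6·π_1 + 1/12·π_2 + 1/6·π_3 + 1/6·π_4 + 1/6·π_5
  π_2 = 1/4·π_0 + 1/12·π_1 + 1/4·π_2 + 1/4·π_3 + 1/4·π_4 + 1/6·π_5
  π_3 = 1/12·π_0 + 1/3·π_1 + 1/12·π_2 + 1/6·π_3 + 1/4·π_4 + 1/6·π_5
  π_4 = 1/6·π_0 + 1/12·π_1 + 1/4·π_2 + 1/12·π_3 + 1/6·π_4 + 1/6·π_5
  normalize: π_0 + π_1 + π_2 + π_3 + π_4 + π_5 = 1
Solving the linear system gives exactly π = [220/1581, 14119/102765, 21802/102765, 5943/34255, 16282/102765, 18433/102765].

π = [0.1392, 0.1374, 0.2122, 0.1735, 0.1584, 0.1794]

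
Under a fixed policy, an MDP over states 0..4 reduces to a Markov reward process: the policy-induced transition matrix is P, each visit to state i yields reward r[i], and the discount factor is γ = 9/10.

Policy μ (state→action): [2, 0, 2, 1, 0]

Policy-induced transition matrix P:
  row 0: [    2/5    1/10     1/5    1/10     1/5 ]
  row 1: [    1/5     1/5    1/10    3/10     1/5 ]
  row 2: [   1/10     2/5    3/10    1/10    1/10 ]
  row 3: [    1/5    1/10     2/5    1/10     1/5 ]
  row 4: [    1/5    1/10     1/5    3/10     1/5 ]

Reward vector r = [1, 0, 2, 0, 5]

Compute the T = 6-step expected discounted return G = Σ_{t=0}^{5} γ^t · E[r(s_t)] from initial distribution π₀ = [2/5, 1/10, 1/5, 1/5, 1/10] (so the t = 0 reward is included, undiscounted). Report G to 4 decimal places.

t=0: π = [0.4000, 0.1000, 0.2000, 0.2000, 0.1000], E[r] = 1.3000, γ^t·E[r] = 1.300000, running G = 1.300000
t=1: π = [0.2600, 0.1700, 0.2500, 0.1400, 0.1800], E[r] = 1.6600, γ^t·E[r] = 1.494000, running G = 2.794000
t=2: π = [0.2270, 0.1920, 0.2360, 0.1700, 0.1750], E[r] = 1.5740, γ^t·E[r] = 1.274940, running G = 4.068940
t=3: π = [0.2218, 0.1900, 0.2384, 0.1734, 0.1764], E[r] = 1.5806, γ^t·E[r] = 1.152257, running G = 5.221197
t=4: π = [0.2205, 0.1905, 0.2395, 0.1733, 0.1762], E[r] = 1.5804, γ^t·E[r] = 1.036874, running G = 6.258072
t=5: π = [0.2202, 0.1909, 0.2396, 0.1733, 0.1760], E[r] = 1.5795, γ^t·E[r] = 0.932681, running G = 7.190753

G = 7.1908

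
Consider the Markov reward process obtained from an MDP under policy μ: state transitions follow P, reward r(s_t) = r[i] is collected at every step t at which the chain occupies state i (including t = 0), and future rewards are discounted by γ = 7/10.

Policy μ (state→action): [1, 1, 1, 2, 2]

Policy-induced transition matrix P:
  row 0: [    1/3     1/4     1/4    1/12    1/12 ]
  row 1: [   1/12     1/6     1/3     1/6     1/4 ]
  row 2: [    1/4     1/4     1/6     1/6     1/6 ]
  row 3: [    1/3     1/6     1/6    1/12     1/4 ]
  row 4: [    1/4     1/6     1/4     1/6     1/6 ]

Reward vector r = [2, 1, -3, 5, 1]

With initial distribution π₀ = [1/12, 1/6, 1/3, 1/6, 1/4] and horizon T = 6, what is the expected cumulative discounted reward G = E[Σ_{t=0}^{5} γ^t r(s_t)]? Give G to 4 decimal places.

G = 2.1173

t=0: π = [0.0833, 0.1667, 0.3333, 0.1667, 0.2500], E[r] = 0.4167, γ^t·E[r] = 0.416667, running G = 0.416667
t=1: π = [0.2431, 0.2014, 0.2222, 0.1458, 0.1875], E[r] = 0.9375, γ^t·E[r] = 0.656250, running G = 1.072917
t=2: π = [0.2488, 0.2054, 0.2361, 0.1343, 0.1753], E[r] = 0.8414, γ^t·E[r] = 0.412303, running G = 1.485220
t=3: π = [0.2477, 0.2071, 0.2363, 0.1347, 0.1742], E[r] = 0.8416, γ^t·E[r] = 0.288678, running G = 1.773898
t=4: π = [0.2474, 0.2070, 0.2363, 0.1348, 0.1745], E[r] = 0.8412, γ^t·E[r] = 0.201969, running G = 1.975867
t=5: π = [0.2473, 0.2070, 0.2363, 0.1348, 0.1745], E[r] = 0.8413, γ^t·E[r] = 0.141405, running G = 2.117272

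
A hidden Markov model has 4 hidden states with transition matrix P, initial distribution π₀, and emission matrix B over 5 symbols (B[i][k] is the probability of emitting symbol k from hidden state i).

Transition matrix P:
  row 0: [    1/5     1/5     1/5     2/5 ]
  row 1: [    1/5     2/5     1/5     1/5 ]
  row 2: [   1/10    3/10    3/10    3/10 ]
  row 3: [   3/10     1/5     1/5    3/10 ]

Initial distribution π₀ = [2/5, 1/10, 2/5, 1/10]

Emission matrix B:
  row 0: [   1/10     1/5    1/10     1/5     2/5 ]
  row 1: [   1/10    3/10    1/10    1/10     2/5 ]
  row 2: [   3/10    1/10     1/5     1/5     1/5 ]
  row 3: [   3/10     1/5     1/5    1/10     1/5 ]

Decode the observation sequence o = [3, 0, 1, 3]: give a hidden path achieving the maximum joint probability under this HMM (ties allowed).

t=0: δ = [8.000e-02, 1.000e-02, 8.000e-02, 1.000e-02]  (obs o_0=3)
t=1: δ = [1.600e-03, 2.400e-03, 7.200e-03, 9.600e-03]  ψ = [0, 2, 2, 0]  (obs o_1=0)
t=2: δ = [5.760e-04, 6.480e-04, 2.160e-04, 5.760e-04]  ψ = [3, 2, 2, 3]  (obs o_2=1)
t=3: δ = [3.456e-05, 2.592e-05, 2.592e-05, 2.304e-05]  ψ = [3, 1, 1, 0]  (obs o_3=3)
backtrack: best end state = 0; path = [0, 3, 3, 0]

path = [0, 3, 3, 0]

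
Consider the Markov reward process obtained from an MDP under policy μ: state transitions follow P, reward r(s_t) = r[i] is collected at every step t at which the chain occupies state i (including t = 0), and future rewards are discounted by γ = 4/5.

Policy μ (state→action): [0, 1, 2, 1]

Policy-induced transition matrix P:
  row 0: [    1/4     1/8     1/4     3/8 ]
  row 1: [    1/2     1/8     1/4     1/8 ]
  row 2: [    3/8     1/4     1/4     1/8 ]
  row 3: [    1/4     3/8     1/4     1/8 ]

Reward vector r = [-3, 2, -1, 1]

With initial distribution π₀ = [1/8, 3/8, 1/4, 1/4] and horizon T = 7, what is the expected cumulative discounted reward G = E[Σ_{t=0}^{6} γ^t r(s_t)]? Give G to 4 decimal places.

t=0: π = [0.1250, 0.3750, 0.2500, 0.2500], E[r] = 0.3750, γ^t·E[r] = 0.375000, running G = 0.375000
t=1: π = [0.3750, 0.2188, 0.2500, 0.1563], E[r] = -0.7813, γ^t·E[r] = -0.625000, running G = -0.250000
t=2: π = [0.3359, 0.1953, 0.2500, 0.2188], E[r] = -0.6484, γ^t·E[r] = -0.415000, running G = -0.665000
t=3: π = [0.3301, 0.2109, 0.2500, 0.2090], E[r] = -0.6094, γ^t·E[r] = -0.312000, running G = -0.977000
t=4: π = [0.3340, 0.2085, 0.2500, 0.2075], E[r] = -0.6274, γ^t·E[r] = -0.257000, running G = -1.234000
t=5: π = [0.3334, 0.2081, 0.2500, 0.2085], E[r] = -0.6254, γ^t·E[r] = -0.204920, running G = -1.438920
t=6: π = [0.3333, 0.2084, 0.2500, 0.2083], E[r] = -0.6248, γ^t·E[r] = -0.163776, running G = -1.602696

G = -1.6027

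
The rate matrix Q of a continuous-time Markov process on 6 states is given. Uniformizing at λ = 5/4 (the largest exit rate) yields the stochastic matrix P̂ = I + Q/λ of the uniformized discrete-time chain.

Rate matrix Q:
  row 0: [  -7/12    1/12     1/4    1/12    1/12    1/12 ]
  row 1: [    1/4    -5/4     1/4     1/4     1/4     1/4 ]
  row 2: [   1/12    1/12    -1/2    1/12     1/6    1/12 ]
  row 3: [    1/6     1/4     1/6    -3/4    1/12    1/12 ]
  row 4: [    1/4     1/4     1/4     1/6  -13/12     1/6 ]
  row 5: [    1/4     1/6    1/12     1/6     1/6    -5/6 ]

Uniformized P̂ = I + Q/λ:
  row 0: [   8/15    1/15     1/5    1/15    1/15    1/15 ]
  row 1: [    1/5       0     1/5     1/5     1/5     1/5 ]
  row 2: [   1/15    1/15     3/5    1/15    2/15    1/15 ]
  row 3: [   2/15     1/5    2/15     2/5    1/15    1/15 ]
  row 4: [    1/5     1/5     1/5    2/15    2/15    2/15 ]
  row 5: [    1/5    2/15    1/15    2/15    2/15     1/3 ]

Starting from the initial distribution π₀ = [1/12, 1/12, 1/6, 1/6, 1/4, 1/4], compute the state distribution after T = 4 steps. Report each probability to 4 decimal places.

π = [0.2301, 0.1034, 0.2828, 0.1470, 0.1150, 0.1217]

t=0: π = [0.0833, 0.0833, 0.1667, 0.1667, 0.2500, 0.2500]
t=1: π = [0.1944, 0.1333, 0.2222, 0.1667, 0.1222, 0.1611]
t=2: π = [0.2241, 0.1070, 0.2563, 0.1589, 0.1181, 0.1356]
t=3: π = [0.2299, 0.1055, 0.2739, 0.1508, 0.1149, 0.1250]
t=4: π = [0.2301, 0.1034, 0.2828, 0.1470, 0.1150, 0.1217]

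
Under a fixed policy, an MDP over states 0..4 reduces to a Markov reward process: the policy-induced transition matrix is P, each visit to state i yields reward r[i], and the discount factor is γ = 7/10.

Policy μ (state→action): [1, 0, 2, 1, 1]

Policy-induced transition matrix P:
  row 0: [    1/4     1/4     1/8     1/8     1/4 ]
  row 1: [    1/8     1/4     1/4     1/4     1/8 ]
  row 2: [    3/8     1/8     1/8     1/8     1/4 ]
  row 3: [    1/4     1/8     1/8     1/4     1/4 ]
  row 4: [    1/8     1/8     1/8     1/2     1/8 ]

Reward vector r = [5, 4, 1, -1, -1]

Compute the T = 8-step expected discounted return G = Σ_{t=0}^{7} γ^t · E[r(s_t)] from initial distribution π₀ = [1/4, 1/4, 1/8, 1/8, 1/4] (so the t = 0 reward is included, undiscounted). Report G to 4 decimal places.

G = 5.1849

t=0: π = [0.2500, 0.2500, 0.1250, 0.1250, 0.2500], E[r] = 2.0000, γ^t·E[r] = 2.000000, running G = 2.000000
t=1: π = [0.2031, 0.1875, 0.1563, 0.2656, 0.1875], E[r] = 1.4688, γ^t·E[r] = 1.028125, running G = 3.028125
t=2: π = [0.2227, 0.1738, 0.1484, 0.2520, 0.2031], E[r] = 1.5020, γ^t·E[r] = 0.735957, running G = 3.764082
t=3: π = [0.2214, 0.1746, 0.1467, 0.2544, 0.2029], E[r] = 1.4949, γ^t·E[r] = 0.512741, running G = 4.276823
t=4: π = [0.2212, 0.1745, 0.1468, 0.2547, 0.2028], E[r] = 1.4931, γ^t·E[r] = 0.358494, running G = 4.635318
t=5: π = [0.2212, 0.1745, 0.1468, 0.2547, 0.2028], E[r] = 1.4930, γ^t·E[r] = 0.250935, running G = 4.886252
t=6: π = [0.2212, 0.1745, 0.1468, 0.2547, 0.2028], E[r] = 1.4930, γ^t·E[r] = 0.175654, running G = 5.061906
t=7: π = [0.2212, 0.1745, 0.1468, 0.2547, 0.2028], E[r] = 1.4930, γ^t·E[r] = 0.122957, running G = 5.184863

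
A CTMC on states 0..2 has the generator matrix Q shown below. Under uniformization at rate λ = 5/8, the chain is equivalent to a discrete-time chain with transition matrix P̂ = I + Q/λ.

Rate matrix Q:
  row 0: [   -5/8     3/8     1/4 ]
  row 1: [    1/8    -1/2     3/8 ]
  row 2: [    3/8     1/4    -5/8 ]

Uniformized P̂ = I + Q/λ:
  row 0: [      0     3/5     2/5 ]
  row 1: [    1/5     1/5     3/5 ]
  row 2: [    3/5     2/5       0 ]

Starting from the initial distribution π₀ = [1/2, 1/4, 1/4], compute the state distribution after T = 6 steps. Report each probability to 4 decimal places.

π = [0.2782, 0.3807, 0.3410]

t=0: π = [0.5000, 0.2500, 0.2500]
t=1: π = [0.2000, 0.4500, 0.3500]
t=2: π = [0.3000, 0.3500, 0.3500]
t=3: π = [0.2800, 0.3900, 0.3300]
t=4: π = [0.2760, 0.3780, 0.3460]
t=5: π = [0.2832, 0.3796, 0.3372]
t=6: π = [0.2782, 0.3807, 0.3410]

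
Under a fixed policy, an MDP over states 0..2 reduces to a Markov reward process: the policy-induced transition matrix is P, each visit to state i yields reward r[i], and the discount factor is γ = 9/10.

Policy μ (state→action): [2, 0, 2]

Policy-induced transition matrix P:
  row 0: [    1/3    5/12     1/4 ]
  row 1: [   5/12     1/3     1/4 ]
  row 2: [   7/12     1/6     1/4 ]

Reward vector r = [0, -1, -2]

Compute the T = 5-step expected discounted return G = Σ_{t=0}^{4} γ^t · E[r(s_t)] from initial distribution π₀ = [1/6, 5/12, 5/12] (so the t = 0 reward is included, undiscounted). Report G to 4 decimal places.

G = -3.7683

t=0: π = [0.1667, 0.4167, 0.4167], E[r] = -1.2500, γ^t·E[r] = -1.250000, running G = -1.250000
t=1: π = [0.4722, 0.2778, 0.2500], E[r] = -0.7778, γ^t·E[r] = -0.700000, running G = -1.950000
t=2: π = [0.4190, 0.3310, 0.2500], E[r] = -0.8310, γ^t·E[r] = -0.673125, running G = -2.623125
t=3: π = [0.4234, 0.3266, 0.2500], E[r] = -0.8266, γ^t·E[r] = -0.602578, running G = -3.225703
t=4: π = [0.4230, 0.3270, 0.2500], E[r] = -0.8270, γ^t·E[r] = -0.542563, running G = -3.768266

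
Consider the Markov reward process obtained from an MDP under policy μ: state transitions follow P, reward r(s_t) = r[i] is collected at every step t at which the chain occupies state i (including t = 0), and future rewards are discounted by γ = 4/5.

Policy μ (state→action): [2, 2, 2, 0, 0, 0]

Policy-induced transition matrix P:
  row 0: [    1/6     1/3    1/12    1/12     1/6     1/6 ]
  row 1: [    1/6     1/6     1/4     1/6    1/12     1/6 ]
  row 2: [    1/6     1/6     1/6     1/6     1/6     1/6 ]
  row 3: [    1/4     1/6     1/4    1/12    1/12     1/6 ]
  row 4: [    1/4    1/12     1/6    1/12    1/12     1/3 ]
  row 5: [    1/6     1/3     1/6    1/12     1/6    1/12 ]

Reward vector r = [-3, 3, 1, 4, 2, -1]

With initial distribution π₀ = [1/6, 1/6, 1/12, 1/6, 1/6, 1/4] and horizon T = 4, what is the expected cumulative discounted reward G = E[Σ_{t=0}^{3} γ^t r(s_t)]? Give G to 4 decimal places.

t=0: π = [0.1667, 0.1667, 0.0833, 0.1667, 0.1667, 0.2500], E[r] = 0.8333, γ^t·E[r] = 0.833333, running G = 0.833333
t=1: π = [0.1944, 0.2222, 0.1806, 0.1042, 0.1250, 0.1736], E[r] = 0.7569, γ^t·E[r] = 0.605556, running G = 1.438889
t=2: π = [0.1858, 0.2176, 0.1777, 0.1169, 0.1291, 0.1730], E[r] = 0.8258, γ^t·E[r] = 0.528519, running G = 1.967407
t=3: π = [0.1872, 0.2157, 0.1791, 0.1163, 0.1280, 0.1738], E[r] = 0.8121, γ^t·E[r] = 0.415802, running G = 2.383210

G = 2.3832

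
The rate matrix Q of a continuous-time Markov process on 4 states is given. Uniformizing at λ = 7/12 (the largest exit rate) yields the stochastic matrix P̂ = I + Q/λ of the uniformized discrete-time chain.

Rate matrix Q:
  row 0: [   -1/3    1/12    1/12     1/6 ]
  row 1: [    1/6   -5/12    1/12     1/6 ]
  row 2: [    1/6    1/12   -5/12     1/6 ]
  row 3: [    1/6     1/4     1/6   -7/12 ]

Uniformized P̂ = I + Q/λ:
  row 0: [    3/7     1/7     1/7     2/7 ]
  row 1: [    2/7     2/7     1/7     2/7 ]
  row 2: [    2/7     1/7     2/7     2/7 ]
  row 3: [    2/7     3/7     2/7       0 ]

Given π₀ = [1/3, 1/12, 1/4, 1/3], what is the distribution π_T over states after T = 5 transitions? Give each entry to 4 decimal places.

π = [0.3333, 0.2409, 0.2038, 0.2220]

t=0: π = [0.3333, 0.0833, 0.2500, 0.3333]
t=1: π = [0.3333, 0.2500, 0.2262, 0.1905]
t=2: π = [0.3333, 0.2330, 0.2024, 0.2313]
t=3: π = [0.3333, 0.2422, 0.2048, 0.2196]
t=4: π = [0.3333, 0.2402, 0.2035, 0.2230]
t=5: π = [0.3333, 0.2409, 0.2038, 0.2220]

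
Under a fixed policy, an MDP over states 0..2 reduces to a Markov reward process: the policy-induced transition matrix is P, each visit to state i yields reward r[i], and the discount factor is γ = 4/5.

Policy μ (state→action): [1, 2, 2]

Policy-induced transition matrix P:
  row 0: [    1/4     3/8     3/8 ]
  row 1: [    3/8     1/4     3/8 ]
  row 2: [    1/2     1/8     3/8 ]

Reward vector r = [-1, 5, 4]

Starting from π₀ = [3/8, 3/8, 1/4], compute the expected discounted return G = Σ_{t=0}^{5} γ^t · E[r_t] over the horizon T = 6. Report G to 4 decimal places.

t=0: π = [0.3750, 0.3750, 0.2500], E[r] = 2.5000, γ^t·E[r] = 2.500000, running G = 2.500000
t=1: π = [0.3594, 0.2656, 0.3750], E[r] = 2.4688, γ^t·E[r] = 1.975000, running G = 4.475000
t=2: π = [0.3770, 0.2480, 0.3750], E[r] = 2.3633, γ^t·E[r] = 1.512500, running G = 5.987500
t=3: π = [0.3748, 0.2502, 0.3750], E[r] = 2.3765, γ^t·E[r] = 1.216750, running G = 7.204250
t=4: π = [0.3750, 0.2500, 0.3750], E[r] = 2.3748, γ^t·E[r] = 0.972725, running G = 8.176975
t=5: π = [0.3750, 0.2500, 0.3750], E[r] = 2.3750, γ^t·E[r] = 0.778248, running G = 8.955223

G = 8.9552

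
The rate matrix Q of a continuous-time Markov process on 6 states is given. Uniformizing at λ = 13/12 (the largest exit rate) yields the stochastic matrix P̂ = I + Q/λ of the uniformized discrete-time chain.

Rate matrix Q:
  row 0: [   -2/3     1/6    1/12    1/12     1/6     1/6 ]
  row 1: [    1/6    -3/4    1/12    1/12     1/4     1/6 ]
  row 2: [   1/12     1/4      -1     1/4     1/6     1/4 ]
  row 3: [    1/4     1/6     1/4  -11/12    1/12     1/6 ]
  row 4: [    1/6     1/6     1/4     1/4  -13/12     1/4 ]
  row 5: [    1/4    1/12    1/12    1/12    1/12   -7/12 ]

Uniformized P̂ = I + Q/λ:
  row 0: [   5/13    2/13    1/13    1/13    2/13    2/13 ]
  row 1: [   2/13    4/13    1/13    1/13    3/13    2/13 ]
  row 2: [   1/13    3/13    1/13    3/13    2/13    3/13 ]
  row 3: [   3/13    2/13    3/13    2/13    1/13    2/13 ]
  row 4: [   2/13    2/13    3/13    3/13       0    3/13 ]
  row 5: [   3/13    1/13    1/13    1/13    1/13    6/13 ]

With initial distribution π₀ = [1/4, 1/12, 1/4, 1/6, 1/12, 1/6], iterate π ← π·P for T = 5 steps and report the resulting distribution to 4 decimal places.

π = [0.2255, 0.1697, 0.1142, 0.1224, 0.1200, 0.2481]

t=0: π = [0.2500, 0.0833, 0.2500, 0.1667, 0.0833, 0.1667]
t=1: π = [0.2179, 0.1731, 0.1154, 0.1410, 0.1218, 0.2308]
t=2: π = [0.2239, 0.1716, 0.1174, 0.1243, 0.1198, 0.2431]
t=3: π = [0.2247, 0.1706, 0.1145, 0.1230, 0.1204, 0.2469]
t=4: π = [0.2254, 0.1699, 0.1144, 0.1225, 0.1200, 0.2479]
t=5: π = [0.2255, 0.1697, 0.1142, 0.1224, 0.1200, 0.2481]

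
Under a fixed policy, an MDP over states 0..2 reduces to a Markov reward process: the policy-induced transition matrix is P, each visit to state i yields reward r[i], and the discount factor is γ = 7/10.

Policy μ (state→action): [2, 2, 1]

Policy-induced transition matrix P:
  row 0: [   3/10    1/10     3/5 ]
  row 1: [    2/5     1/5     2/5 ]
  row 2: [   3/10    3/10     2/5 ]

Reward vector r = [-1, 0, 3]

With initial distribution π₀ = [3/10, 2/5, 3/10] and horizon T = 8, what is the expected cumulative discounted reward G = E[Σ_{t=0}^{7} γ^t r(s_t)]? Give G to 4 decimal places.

t=0: π = [0.3000, 0.4000, 0.3000], E[r] = 0.6000, γ^t·E[r] = 0.600000, running G = 0.600000
t=1: π = [0.3400, 0.2000, 0.4600], E[r] = 1.0400, γ^t·E[r] = 0.728000, running G = 1.328000
t=2: π = [0.3200, 0.2120, 0.4680], E[r] = 1.0840, γ^t·E[r] = 0.531160, running G = 1.859160
t=3: π = [0.3212, 0.2148, 0.4640], E[r] = 1.0708, γ^t·E[r] = 0.367284, running G = 2.226444
t=4: π = [0.3215, 0.2143, 0.4642], E[r] = 1.0712, γ^t·E[r] = 0.257205, running G = 2.483649
t=5: π = [0.3214, 0.2143, 0.4643], E[r] = 1.0715, γ^t·E[r] = 0.180080, running G = 2.663729
t=6: π = [0.3214, 0.2143, 0.4643], E[r] = 1.0714, γ^t·E[r] = 0.126053, running G = 2.789782
t=7: π = [0.3214, 0.2143, 0.4643], E[r] = 1.0714, γ^t·E[r] = 0.088237, running G = 2.878019

G = 2.8780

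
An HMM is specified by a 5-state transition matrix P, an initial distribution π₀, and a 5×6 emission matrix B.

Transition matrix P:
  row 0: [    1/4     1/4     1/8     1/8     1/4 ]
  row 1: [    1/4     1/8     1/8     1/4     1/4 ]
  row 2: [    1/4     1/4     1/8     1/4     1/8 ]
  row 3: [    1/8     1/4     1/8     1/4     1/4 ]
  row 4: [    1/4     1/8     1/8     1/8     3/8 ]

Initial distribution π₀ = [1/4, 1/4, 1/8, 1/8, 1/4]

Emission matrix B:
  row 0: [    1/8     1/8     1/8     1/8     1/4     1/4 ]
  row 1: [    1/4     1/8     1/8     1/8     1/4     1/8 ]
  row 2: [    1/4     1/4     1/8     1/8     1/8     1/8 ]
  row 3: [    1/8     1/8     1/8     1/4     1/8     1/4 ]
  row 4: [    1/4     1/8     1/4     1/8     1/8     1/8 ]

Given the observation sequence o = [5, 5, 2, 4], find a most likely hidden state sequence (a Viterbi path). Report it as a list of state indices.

t=0: δ = [6.250e-02, 3.125e-02, 1.562e-02, 3.125e-02, 3.125e-02]  (obs o_0=5)
t=1: δ = [3.906e-03, 1.953e-03, 9.766e-04, 1.953e-03, 1.953e-03]  ψ = [0, 0, 0, 0, 0]  (obs o_1=5)
t=2: δ = [1.221e-04, 1.221e-04, 6.104e-05, 6.104e-05, 2.441e-04]  ψ = [0, 0, 0, 0, 0]  (obs o_2=2)
t=3: δ = [1.526e-05, 7.629e-06, 3.815e-06, 3.815e-06, 1.144e-05]  ψ = [4, 0, 4, 1, 4]  (obs o_3=4)
backtrack: best end state = 0; path = [0, 0, 4, 0]

path = [0, 0, 4, 0]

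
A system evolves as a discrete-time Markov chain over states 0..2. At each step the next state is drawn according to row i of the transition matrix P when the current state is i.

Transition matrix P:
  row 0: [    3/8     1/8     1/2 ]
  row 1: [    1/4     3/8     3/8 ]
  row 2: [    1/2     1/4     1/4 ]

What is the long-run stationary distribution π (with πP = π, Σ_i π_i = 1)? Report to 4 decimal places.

π = [0.3934, 0.2295, 0.3770]

Balance equations π_j = Σ_i π_i·P[i][j]:
  π_0 = 3/8·π_0 + 1/4·π_1 + 1/2·π_2
  π_1 = 1/8·π_0 + 3/8·π_1 + 1/4·π_2
  normalize: π_0 + π_1 + π_2 = 1
Solving the linear system gives exactly π = [24/61, 14/61, 23/61].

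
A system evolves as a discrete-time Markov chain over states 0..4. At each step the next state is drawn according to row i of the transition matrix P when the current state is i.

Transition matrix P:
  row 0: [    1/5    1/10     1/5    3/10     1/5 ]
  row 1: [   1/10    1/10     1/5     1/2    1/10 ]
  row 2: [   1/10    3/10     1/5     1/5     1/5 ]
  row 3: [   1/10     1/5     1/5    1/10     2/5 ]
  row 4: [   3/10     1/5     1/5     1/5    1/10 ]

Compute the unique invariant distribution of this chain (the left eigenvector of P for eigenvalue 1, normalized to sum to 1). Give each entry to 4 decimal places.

Balance equations π_j = Σ_i π_i·P[i][j]:
  π_0 = 1/5·π_0 + 1/10·π_1 + 1/10·π_2 + 1/10·π_3 + 3/10·π_4
  π_1 = 1/10·π_0 + 1/10·π_1 + 3/10·π_2 + 1/5·π_3 + 1/5·π_4
  π_2 = 1/5·π_0 + 1/5·π_1 + 1/5·π_2 + 1/5·π_3 + 1/5·π_4
  π_3 = 3/10·π_0 + 1/2·π_1 + 1/5·π_2 + 1/10·π_3 + 1/5·π_4
  normalize: π_0 + π_1 + π_2 + π_3 + π_4 = 1
Solving the linear system gives exactly π = [209/1325, 246/1325, 1/5, 327/1325, 278/1325].

π = [0.1577, 0.1857, 0.2000, 0.2468, 0.2098]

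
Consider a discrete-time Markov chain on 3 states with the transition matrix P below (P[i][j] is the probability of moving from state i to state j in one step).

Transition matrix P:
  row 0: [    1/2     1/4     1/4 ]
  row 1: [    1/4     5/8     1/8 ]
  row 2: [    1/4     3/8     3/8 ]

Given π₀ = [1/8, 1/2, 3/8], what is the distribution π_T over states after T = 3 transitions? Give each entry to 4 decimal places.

t=0: π = [0.1250, 0.5000, 0.3750]
t=1: π = [0.2813, 0.4844, 0.2344]
t=2: π = [0.3203, 0.4609, 0.2188]
t=3: π = [0.3301, 0.4502, 0.2197]

π = [0.3301, 0.4502, 0.2197]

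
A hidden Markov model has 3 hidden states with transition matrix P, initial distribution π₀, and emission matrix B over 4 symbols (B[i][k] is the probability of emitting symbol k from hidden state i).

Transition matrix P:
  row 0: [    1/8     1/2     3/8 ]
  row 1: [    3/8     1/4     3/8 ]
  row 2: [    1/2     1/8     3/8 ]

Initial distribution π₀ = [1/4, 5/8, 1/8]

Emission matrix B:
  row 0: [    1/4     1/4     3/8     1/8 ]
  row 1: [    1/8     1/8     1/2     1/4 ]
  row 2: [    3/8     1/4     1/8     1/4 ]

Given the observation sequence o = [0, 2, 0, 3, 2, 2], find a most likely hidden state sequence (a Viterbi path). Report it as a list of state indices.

t=0: δ = [6.250e-02, 7.812e-02, 4.688e-02]  (obs o_0=0)
t=1: δ = [1.099e-02, 1.562e-02, 3.662e-03]  ψ = [1, 0, 1]  (obs o_1=2)
t=2: δ = [1.465e-03, 6.866e-04, 2.197e-03]  ψ = [1, 0, 1]  (obs o_2=0)
t=3: δ = [1.373e-04, 1.831e-04, 2.060e-04]  ψ = [2, 0, 2]  (obs o_3=3)
t=4: δ = [3.862e-05, 3.433e-05, 9.656e-06]  ψ = [2, 0, 2]  (obs o_4=2)
t=5: δ = [4.828e-06, 9.656e-06, 1.810e-06]  ψ = [1, 0, 0]  (obs o_5=2)
backtrack: best end state = 1; path = [0, 1, 2, 2, 0, 1]

path = [0, 1, 2, 2, 0, 1]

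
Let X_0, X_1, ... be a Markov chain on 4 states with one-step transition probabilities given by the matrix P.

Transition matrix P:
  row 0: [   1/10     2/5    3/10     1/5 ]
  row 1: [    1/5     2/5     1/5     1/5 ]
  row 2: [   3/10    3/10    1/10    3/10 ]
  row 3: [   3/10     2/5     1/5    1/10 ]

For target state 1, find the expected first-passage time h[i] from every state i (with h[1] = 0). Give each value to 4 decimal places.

First-step conditioning: h[1] = 0; for i ≠ 1, h[i] = 1 + Σ_k P[i][k]·h[k].
  h[0] = 1 + 1/10·h[0] + 3/10·h[2] + 1/5·h[3]
  h[2] = 1 + 3/10·h[0] + 1/10·h[2] + 3/10·h[3]
  h[3] = 1 + 3/10·h[0] + 1/5·h[2] + 1/10·h[3]
Solving the 3×3 linear system over states ≠ 1 gives exactly h = [1330/501, 0, 480/167, 440/167] (h[1] = 0 is the target).

h = [2.6547, 0.0000, 2.8743, 2.6347]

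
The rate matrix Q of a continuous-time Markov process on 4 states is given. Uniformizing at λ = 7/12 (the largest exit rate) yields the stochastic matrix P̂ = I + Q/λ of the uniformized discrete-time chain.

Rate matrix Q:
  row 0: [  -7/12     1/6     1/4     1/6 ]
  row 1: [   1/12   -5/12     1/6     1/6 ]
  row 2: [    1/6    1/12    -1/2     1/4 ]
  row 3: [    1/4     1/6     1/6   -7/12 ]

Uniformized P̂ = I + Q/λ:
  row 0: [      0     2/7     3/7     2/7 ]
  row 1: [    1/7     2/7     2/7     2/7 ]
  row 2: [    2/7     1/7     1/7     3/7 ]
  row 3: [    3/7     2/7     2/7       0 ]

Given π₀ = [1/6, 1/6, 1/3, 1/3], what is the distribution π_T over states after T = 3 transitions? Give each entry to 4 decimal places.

t=0: π = [0.1667, 0.1667, 0.3333, 0.3333]
t=1: π = [0.2619, 0.2381, 0.2619, 0.2381]
t=2: π = [0.2109, 0.2483, 0.2857, 0.2551]
t=3: π = [0.2264, 0.2449, 0.2750, 0.2536]

π = [0.2264, 0.2449, 0.2750, 0.2536]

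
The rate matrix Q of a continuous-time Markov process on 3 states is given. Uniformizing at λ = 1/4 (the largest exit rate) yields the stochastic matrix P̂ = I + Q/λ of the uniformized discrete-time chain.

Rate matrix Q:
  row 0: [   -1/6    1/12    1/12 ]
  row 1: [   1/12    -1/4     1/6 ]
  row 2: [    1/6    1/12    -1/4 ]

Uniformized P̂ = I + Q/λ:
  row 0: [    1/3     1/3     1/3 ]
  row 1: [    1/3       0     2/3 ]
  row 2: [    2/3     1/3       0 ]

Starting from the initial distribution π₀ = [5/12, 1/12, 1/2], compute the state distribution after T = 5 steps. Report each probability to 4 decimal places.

π = [0.4410, 0.2507, 0.3083]

t=0: π = [0.4167, 0.0833, 0.5000]
t=1: π = [0.5000, 0.3056, 0.1944]
t=2: π = [0.3981, 0.2315, 0.3704]
t=3: π = [0.4568, 0.2562, 0.2870]
t=4: π = [0.4290, 0.2479, 0.3230]
t=5: π = [0.4410, 0.2507, 0.3083]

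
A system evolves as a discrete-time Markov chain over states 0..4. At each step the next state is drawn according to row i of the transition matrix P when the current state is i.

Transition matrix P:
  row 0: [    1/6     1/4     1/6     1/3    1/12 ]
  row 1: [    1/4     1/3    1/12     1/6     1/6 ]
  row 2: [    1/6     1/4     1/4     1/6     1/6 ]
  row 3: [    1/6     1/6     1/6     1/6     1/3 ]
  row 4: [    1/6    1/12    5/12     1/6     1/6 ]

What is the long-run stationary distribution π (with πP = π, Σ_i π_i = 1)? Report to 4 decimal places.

π = [0.1851, 0.2213, 0.2119, 0.1975, 0.1842]

Balance equations π_j = Σ_i π_i·P[i][j]:
  π_0 = 1/6·π_0 + 1/4·π_1 + 1/6·π_2 + 1/6·π_3 + 1/6·π_4
  π_1 = 1/4·π_0 + 1/3·π_1 + 1/4·π_2 + 1/6·π_3 + 1/12·π_4
  π_2 = 1/6·π_0 + 1/12·π_1 + 1/4·π_2 + 1/6·π_3 + 5/12·π_4
  π_3 = 1/3·π_0 + 1/6·π_1 + 1/6·π_2 + 1/6·π_3 + 1/6·π_4
  normalize: π_0 + π_1 + π_2 + π_3 + π_4 = 1
Solving the linear system gives exactly π = [440/2377, 526/2377, 2015/9508, 939/4754, 1751/9508].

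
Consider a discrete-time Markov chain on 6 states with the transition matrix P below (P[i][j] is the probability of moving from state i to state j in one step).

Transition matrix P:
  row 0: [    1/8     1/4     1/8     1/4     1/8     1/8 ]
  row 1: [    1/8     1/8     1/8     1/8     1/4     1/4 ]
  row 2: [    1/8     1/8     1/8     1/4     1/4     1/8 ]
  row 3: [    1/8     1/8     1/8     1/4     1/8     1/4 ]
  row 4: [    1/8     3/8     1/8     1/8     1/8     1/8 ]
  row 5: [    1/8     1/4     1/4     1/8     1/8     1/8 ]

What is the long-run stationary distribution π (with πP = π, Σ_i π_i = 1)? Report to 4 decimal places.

π = [0.1250, 0.2045, 0.1467, 0.1817, 0.1689, 0.1733]

Balance equations π_j = Σ_i π_i·P[i][j]:
  π_0 = 1/8·π_0 + 1/8·π_1 + 1/8·π_2 + 1/8·π_3 + 1/8·π_4 + 1/8·π_5
  π_1 = 1/4·π_0 + 1/8·π_1 + 1/8·π_2 + 1/8·π_3 + 3/8·π_4 + 1/4·π_5
  π_2 = 1/8·π_0 + 1/8·π_1 + 1/8·π_2 + 1/8·π_3 + 1/8·π_4 + 1/4·π_5
  π_3 = 1/4·π_0 + 1/8·π_1 + 1/4·π_2 + 1/4·π_3 + 1/8·π_4 + 1/8·π_5
  π_4 = 1/8·π_0 + 1/4·π_1 + 1/4·π_2 + 1/8·π_3 + 1/8·π_4 + 1/8·π_5
  normalize: π_0 + π_1 + π_2 + π_3 + π_4 + π_5 = 1
Solving the linear system gives exactly π = [1/8, 2477/12112, 5329/36336, 6601/36336, 6137/36336, 787/4542].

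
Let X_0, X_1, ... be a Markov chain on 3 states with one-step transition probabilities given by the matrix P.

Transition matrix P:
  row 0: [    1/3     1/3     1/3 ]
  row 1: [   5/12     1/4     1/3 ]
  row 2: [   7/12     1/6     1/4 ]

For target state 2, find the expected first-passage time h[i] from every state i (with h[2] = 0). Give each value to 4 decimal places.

First-step conditioning: h[2] = 0; for i ≠ 2, h[i] = 1 + Σ_k P[i][k]·h[k].
  h[0] = 1 + 1/3·h[0] + 1/3·h[1]
  h[1] = 1 + 5/12·h[0] + 1/4·h[1]
Solving the 2×2 linear system over states ≠ 2 gives exactly h = [3, 3, 0] (h[2] = 0 is the target).

h = [3.0000, 3.0000, 0.0000]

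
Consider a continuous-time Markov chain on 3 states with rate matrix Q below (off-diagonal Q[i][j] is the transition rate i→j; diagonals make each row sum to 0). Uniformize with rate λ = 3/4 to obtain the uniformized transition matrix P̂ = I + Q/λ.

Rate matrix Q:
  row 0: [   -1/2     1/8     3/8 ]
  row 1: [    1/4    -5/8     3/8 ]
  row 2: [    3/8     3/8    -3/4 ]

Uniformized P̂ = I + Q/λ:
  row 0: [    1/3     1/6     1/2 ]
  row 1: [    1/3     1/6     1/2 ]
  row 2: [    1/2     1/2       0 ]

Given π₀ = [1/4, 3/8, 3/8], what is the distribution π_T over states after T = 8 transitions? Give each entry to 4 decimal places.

t=0: π = [0.2500, 0.3750, 0.3750]
t=1: π = [0.3958, 0.2917, 0.3125]
t=2: π = [0.3854, 0.2708, 0.3438]
t=3: π = [0.3906, 0.2813, 0.3281]
t=4: π = [0.3880, 0.2760, 0.3359]
t=5: π = [0.3893, 0.2786, 0.3320]
t=6: π = [0.3887, 0.2773, 0.3340]
t=7: π = [0.3890, 0.2780, 0.3330]
t=8: π = [0.3888, 0.2777, 0.3335]

π = [0.3888, 0.2777, 0.3335]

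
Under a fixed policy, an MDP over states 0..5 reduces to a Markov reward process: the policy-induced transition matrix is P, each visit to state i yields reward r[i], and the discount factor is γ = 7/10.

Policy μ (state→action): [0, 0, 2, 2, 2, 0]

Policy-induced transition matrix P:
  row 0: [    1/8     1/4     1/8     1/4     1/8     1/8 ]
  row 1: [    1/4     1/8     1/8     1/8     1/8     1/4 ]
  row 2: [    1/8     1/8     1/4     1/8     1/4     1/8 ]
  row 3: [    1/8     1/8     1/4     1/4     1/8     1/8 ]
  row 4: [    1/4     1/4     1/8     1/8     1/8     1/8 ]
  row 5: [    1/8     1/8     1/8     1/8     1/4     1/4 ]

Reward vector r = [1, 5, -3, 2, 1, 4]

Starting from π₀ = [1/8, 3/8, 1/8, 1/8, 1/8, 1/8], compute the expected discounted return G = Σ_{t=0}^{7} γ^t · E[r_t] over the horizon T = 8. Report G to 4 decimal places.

G = 6.1156

t=0: π = [0.1250, 0.3750, 0.1250, 0.1250, 0.1250, 0.1250], E[r] = 2.5000, γ^t·E[r] = 2.500000, running G = 2.500000
t=1: π = [0.1875, 0.1563, 0.1563, 0.1563, 0.1563, 0.1875], E[r] = 1.7188, γ^t·E[r] = 1.203125, running G = 3.703125
t=2: π = [0.1641, 0.1680, 0.1641, 0.1680, 0.1680, 0.1680], E[r] = 1.6875, γ^t·E[r] = 0.826875, running G = 4.530000
t=3: π = [0.1670, 0.1665, 0.1665, 0.1665, 0.1665, 0.1670], E[r] = 1.6675, γ^t·E[r] = 0.571946, running G = 5.101946
t=4: π = [0.1666, 0.1667, 0.1666, 0.1667, 0.1667, 0.1667], E[r] = 1.6670, γ^t·E[r] = 0.400245, running G = 5.502191
t=5: π = [0.1667, 0.1667, 0.1667, 0.1667, 0.1667, 0.1667], E[r] = 1.6667, γ^t·E[r] = 0.280119, running G = 5.782309
t=6: π = [0.1667, 0.1667, 0.1667, 0.1667, 0.1667, 0.1667], E[r] = 1.6667, γ^t·E[r] = 0.196082, running G = 5.978392
t=7: π = [0.1667, 0.1667, 0.1667, 0.1667, 0.1667, 0.1667], E[r] = 1.6667, γ^t·E[r] = 0.137257, running G = 6.115649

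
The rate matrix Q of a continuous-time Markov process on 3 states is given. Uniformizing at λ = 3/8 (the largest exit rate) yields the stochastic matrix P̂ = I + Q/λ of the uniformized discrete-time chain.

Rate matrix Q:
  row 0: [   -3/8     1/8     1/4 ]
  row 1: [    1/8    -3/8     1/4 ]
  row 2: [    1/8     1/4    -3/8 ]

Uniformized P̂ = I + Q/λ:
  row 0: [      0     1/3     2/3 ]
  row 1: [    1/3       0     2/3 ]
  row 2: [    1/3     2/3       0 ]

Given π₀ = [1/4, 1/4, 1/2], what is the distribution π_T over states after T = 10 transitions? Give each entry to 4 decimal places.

π = [0.2500, 0.3483, 0.4017]

t=0: π = [0.2500, 0.2500, 0.5000]
t=1: π = [0.2500, 0.4167, 0.3333]
t=2: π = [0.2500, 0.3056, 0.4444]
t=3: π = [0.2500, 0.3796, 0.3704]
t=4: π = [0.2500, 0.3302, 0.4198]
t=5: π = [0.2500, 0.3632, 0.3868]
t=6: π = [0.2500, 0.3412, 0.4088]
t=7: π = [0.2500, 0.3559, 0.3941]
t=8: π = [0.2500, 0.3461, 0.4039]
t=9: π = [0.2500, 0.3526, 0.3974]
t=10: π = [0.2500, 0.3483, 0.4017]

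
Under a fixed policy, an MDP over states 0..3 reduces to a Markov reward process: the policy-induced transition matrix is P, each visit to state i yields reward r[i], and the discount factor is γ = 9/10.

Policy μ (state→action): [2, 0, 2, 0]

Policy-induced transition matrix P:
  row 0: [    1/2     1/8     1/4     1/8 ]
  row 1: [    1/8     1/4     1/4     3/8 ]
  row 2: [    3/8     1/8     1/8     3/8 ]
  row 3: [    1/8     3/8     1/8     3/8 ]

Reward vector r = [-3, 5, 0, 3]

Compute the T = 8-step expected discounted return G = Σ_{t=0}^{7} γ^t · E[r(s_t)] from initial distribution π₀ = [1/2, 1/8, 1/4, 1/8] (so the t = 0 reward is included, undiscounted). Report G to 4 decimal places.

G = 4.2676

t=0: π = [0.5000, 0.1250, 0.2500, 0.1250], E[r] = -0.5000, γ^t·E[r] = -0.500000, running G = -0.500000
t=1: π = [0.3750, 0.1719, 0.2031, 0.2500], E[r] = 0.4844, γ^t·E[r] = 0.435938, running G = -0.064063
t=2: π = [0.3164, 0.2090, 0.1934, 0.2813], E[r] = 0.9395, γ^t·E[r] = 0.760957, running G = 0.696895
t=3: π = [0.2920, 0.2214, 0.1907, 0.2959], E[r] = 1.1189, γ^t·E[r] = 0.815676, running G = 1.512570
t=4: π = [0.2822, 0.2267, 0.1892, 0.3020], E[r] = 1.1928, γ^t·E[r] = 0.782583, running G = 2.295153
t=5: π = [0.2781, 0.2288, 0.1886, 0.3045], E[r] = 1.2232, γ^t·E[r] = 0.722297, running G = 3.017450
t=6: π = [0.2764, 0.2297, 0.1884, 0.3055], E[r] = 1.2357, γ^t·E[r] = 0.656697, running G = 3.674147
t=7: π = [0.2758, 0.2301, 0.1883, 0.3059], E[r] = 1.2408, γ^t·E[r] = 0.593478, running G = 4.267625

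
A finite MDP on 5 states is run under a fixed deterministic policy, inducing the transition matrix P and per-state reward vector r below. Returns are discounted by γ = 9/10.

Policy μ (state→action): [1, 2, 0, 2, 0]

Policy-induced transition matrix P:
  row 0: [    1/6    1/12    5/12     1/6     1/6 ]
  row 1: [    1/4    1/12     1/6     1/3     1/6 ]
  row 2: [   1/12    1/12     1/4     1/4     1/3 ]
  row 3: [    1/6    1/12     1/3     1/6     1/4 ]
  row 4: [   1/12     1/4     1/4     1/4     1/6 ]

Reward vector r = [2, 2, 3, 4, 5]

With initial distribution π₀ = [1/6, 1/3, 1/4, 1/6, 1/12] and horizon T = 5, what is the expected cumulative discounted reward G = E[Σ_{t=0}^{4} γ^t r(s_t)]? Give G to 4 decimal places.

G = 13.4664

t=0: π = [0.1667, 0.3333, 0.2500, 0.1667, 0.0833], E[r] = 2.8333, γ^t·E[r] = 2.833333, running G = 2.833333
t=1: π = [0.1667, 0.0972, 0.2639, 0.2500, 0.2222], E[r] = 3.4306, γ^t·E[r] = 3.087500, running G = 5.920833
t=2: π = [0.1343, 0.1204, 0.2905, 0.2234, 0.2315], E[r] = 3.4317, γ^t·E[r] = 2.779688, running G = 8.700521
t=3: π = [0.1332, 0.1219, 0.2810, 0.2302, 0.2337], E[r] = 3.4425, γ^t·E[r] = 2.509594, running G = 11.210115
t=4: π = [0.1339, 0.1223, 0.2812, 0.2299, 0.2327], E[r] = 3.4390, γ^t·E[r] = 2.256335, running G = 13.466450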